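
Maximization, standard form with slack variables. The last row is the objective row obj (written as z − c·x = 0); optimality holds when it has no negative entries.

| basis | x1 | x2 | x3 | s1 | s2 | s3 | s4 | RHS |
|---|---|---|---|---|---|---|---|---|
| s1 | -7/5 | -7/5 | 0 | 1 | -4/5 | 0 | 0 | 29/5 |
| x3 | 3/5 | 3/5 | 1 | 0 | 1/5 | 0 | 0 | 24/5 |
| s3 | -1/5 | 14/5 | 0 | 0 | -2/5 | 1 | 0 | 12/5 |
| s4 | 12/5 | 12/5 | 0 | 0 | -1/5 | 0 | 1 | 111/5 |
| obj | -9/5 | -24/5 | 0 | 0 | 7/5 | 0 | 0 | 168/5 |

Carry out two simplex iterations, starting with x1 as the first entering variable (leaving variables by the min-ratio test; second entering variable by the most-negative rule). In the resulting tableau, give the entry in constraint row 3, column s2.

Ratio test on column x1 — row 1: entry -7/5 ≤ 0; row 2: (24/5)/(3/5) = 8; row 3: entry -1/5 ≤ 0; row 4: (111/5)/(12/5) = 37/4. Minimum is 8 at row 2 (x3 leaves); pivot element 3/5.
Divide row 2 by 3/5; eliminate column x1 from the other rows.
Second iteration: most negative obj-row entry is -3 in column x2, so x2 enters.
Ratio test on column x2 — row 1: entry 0 ≤ 0; row 2: 8/1 = 8; row 3: 4/3 = 4/3; row 4: entry 0 ≤ 0. Minimum is 4/3 at row 3 (s3 leaves); pivot element 3.
Divide row 3 by 3; eliminate column x2 from the other rows.
After both pivots, the entry at constraint row 3, column s2 is -1/9.

-1/9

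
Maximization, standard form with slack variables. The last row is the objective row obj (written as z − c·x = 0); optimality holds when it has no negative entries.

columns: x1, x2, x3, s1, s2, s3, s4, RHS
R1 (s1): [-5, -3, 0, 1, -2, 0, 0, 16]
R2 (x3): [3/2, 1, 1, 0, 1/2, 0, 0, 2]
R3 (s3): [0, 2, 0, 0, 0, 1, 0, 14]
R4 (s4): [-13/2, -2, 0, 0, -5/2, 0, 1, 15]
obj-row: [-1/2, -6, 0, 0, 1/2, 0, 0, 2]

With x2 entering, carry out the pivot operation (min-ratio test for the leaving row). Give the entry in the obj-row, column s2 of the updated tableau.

7/2

Ratio test on column x2 — row 1: entry -3 ≤ 0; row 2: 2/1 = 2; row 3: 14/2 = 7; row 4: entry -2 ≤ 0. Minimum is 2 at row 2 (x3 leaves); pivot element 1.
Divide row 2 by 1; eliminate column x2 from the other rows.
obj-row update in column s2: 1/2 − (-6)·(1/2) = 7/2.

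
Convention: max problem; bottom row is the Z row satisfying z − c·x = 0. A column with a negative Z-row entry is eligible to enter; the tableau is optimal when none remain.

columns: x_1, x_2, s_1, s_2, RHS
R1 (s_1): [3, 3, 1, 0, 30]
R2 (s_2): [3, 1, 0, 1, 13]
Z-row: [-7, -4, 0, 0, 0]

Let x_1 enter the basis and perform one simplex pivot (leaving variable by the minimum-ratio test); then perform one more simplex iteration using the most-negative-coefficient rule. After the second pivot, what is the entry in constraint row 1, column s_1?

1/2

Ratio test on column x_1 — row 1: 30/3 = 10; row 2: 13/3 = 13/3. Minimum is 13/3 at row 2 (s_2 leaves); pivot element 3.
Divide row 2 by 3; eliminate column x_1 from the other rows.
Second iteration: most negative Z-row entry is -5/3 in column x_2, so x_2 enters.
Ratio test on column x_2 — row 1: 17/2 = 17/2; row 2: (13/3)/(1/3) = 13. Minimum is 17/2 at row 1 (s_1 leaves); pivot element 2.
Divide row 1 by 2; eliminate column x_2 from the other rows.
After both pivots, the entry at constraint row 1, column s_1 is 1/2.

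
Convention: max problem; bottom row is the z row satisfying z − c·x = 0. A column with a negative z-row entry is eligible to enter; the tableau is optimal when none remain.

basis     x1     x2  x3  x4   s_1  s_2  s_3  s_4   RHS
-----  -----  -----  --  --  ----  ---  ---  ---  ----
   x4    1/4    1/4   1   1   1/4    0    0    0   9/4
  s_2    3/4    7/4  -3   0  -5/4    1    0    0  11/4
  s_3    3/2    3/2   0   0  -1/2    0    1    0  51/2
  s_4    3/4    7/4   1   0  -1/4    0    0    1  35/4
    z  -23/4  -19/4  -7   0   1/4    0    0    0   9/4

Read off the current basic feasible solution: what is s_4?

s_4 is basic (row 4); its value is the RHS of that row, 35/4.

35/4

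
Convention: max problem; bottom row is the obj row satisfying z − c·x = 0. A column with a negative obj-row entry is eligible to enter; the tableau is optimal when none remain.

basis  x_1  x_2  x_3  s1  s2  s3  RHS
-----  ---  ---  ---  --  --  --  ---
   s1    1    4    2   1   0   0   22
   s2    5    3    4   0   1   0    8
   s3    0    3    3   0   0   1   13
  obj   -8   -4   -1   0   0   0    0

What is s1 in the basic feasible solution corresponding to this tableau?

s1 is basic (row 1); its value is the RHS of that row, 22.

22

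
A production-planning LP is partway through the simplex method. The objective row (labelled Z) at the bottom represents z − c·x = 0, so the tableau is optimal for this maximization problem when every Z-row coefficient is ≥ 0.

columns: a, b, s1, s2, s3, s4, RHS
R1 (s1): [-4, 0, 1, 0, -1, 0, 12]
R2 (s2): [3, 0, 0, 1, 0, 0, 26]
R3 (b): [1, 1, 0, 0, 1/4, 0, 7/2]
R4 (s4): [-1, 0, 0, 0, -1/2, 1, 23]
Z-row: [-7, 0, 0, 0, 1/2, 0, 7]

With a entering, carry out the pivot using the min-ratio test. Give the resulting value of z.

63/2

Ratio test on column a — row 1: entry -4 ≤ 0; row 2: 26/3 = 26/3; row 3: (7/2)/1 = 7/2; row 4: entry -1 ≤ 0. Minimum is 7/2 at row 3 (b leaves); pivot element 1.
Pivot on row 3; the Z-row RHS becomes 7 − (-7)·(7/2) = 63/2.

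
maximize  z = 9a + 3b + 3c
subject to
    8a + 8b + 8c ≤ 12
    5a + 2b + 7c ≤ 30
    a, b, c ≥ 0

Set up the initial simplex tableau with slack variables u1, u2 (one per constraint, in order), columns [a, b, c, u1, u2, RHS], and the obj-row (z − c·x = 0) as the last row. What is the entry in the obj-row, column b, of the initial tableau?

-3

The obj-row carries the negated objective coefficients: the b entry is -3.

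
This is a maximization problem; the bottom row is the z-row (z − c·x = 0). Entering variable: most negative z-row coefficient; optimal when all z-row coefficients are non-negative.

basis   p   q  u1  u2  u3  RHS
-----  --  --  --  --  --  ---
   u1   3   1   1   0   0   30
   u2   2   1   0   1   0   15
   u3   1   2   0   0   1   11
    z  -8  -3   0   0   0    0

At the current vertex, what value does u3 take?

u3 is basic (row 3); its value is the RHS of that row, 11.

11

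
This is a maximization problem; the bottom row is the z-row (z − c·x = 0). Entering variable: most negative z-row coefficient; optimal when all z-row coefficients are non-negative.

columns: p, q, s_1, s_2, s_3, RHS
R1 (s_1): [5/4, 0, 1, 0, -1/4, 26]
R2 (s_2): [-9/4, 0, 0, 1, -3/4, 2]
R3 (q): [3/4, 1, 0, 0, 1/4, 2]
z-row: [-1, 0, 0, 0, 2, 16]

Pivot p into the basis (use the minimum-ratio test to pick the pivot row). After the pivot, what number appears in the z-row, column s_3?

Ratio test on column p — row 1: 26/(5/4) = 104/5; row 2: entry -9/4 ≤ 0; row 3: 2/(3/4) = 8/3. Minimum is 8/3 at row 3 (q leaves); pivot element 3/4.
Divide row 3 by 3/4; eliminate column p from the other rows.
z-row update in column s_3: 2 − (-1)·(1/3) = 7/3.

7/3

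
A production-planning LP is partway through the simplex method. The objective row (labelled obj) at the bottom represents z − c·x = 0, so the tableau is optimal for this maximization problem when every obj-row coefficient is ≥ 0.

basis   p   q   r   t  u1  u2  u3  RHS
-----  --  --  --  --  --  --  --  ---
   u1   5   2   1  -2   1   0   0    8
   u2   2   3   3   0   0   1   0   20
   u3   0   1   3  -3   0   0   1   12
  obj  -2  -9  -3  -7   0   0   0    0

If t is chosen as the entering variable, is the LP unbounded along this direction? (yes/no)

Every constraint-row entry in column t is ≤ 0, so increasing t is unbounded.

yes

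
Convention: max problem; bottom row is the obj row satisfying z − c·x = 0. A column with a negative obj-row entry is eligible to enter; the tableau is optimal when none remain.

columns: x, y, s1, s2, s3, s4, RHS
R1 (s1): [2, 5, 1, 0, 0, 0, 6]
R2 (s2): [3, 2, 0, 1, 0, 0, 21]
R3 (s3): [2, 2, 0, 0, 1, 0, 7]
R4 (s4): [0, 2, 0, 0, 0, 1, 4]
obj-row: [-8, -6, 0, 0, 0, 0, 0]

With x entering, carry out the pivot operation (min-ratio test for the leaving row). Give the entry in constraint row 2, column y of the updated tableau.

-11/2

Ratio test on column x — row 1: 6/2 = 3; row 2: 21/3 = 7; row 3: 7/2 = 7/2; row 4: entry 0 ≤ 0. Minimum is 3 at row 1 (s1 leaves); pivot element 2.
Divide row 1 by 2; eliminate column x from the other rows.
Row 2 update in column y: 2 − 3·(5/2) = -11/2.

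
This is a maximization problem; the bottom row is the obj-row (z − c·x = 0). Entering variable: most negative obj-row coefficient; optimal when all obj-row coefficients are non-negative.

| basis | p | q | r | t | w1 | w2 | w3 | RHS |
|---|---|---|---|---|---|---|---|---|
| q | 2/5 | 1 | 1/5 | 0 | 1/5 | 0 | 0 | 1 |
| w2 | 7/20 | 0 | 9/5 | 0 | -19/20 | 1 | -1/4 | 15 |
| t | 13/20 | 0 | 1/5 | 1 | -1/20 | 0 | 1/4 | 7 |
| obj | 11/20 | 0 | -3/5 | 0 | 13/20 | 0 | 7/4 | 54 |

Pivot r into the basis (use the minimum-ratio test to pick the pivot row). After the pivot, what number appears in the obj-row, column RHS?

57

Ratio test on column r — row 1: 1/(1/5) = 5; row 2: 15/(9/5) = 25/3; row 3: 7/(1/5) = 35. Minimum is 5 at row 1 (q leaves); pivot element 1/5.
Divide row 1 by 1/5; eliminate column r from the other rows.
obj-row update in column RHS: 54 − (-3/5)·5 = 57.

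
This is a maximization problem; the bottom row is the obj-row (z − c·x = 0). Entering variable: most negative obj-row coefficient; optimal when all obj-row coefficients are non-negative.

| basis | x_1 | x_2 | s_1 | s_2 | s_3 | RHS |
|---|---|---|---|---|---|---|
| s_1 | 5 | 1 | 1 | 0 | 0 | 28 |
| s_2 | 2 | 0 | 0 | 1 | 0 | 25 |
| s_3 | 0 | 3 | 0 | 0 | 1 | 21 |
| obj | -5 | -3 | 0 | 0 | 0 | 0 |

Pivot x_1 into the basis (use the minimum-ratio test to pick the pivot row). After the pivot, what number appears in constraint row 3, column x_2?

Ratio test on column x_1 — row 1: 28/5 = 28/5; row 2: 25/2 = 25/2; row 3: entry 0 ≤ 0. Minimum is 28/5 at row 1 (s_1 leaves); pivot element 5.
Divide row 1 by 5; eliminate column x_1 from the other rows.
Row 3 update in column x_2: 3 − 0·(1/5) = 3.

3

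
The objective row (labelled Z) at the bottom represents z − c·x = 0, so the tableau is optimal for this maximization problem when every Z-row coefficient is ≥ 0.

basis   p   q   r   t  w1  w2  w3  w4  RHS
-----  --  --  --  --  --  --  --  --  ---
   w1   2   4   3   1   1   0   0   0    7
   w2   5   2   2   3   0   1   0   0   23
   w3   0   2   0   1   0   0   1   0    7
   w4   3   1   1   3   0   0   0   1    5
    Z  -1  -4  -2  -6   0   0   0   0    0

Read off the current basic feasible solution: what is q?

0

q is not in the basis, so in the current basic feasible solution q = 0.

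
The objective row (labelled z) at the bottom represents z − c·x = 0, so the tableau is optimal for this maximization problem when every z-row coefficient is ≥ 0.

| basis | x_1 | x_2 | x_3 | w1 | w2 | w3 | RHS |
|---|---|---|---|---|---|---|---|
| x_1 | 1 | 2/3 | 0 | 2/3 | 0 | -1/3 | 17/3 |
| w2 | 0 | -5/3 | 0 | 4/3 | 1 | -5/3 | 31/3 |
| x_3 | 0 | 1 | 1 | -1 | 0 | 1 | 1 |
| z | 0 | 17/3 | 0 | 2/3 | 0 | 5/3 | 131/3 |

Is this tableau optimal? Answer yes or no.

yes

Every z-row coefficient is ≥ 0, so the tableau is optimal.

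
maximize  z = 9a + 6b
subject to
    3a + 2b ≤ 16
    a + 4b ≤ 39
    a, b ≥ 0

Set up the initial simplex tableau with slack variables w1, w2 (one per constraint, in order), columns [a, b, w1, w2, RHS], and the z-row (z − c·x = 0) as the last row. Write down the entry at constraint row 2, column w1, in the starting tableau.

Slack w1 belongs to constraint 1; its column is the unit vector e_1, so the entry in row 2 is 0.

0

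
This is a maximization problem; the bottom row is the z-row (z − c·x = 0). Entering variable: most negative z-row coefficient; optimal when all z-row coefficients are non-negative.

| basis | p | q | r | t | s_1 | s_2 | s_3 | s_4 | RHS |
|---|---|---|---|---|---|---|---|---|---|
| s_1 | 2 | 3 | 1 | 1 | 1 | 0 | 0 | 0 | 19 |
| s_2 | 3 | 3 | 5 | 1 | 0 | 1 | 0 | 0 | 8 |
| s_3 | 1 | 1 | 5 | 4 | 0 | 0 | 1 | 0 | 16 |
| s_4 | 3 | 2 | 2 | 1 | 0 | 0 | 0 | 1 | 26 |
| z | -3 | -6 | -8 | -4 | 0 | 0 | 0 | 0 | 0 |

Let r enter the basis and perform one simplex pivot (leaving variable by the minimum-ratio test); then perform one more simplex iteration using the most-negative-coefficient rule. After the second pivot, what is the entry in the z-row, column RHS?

96/5

Ratio test on column r — row 1: 19/1 = 19; row 2: 8/5 = 8/5; row 3: 16/5 = 16/5; row 4: 26/2 = 13. Minimum is 8/5 at row 2 (s_2 leaves); pivot element 5.
Divide row 2 by 5; eliminate column r from the other rows.
Second iteration: most negative z-row entry is -12/5 in column t, so t enters.
Ratio test on column t — row 1: (87/5)/(4/5) = 87/4; row 2: (8/5)/(1/5) = 8; row 3: 8/3 = 8/3; row 4: (114/5)/(3/5) = 38. Minimum is 8/3 at row 3 (s_3 leaves); pivot element 3.
Divide row 3 by 3; eliminate column t from the other rows.
After both pivots, the entry at the z-row, column RHS is 96/5.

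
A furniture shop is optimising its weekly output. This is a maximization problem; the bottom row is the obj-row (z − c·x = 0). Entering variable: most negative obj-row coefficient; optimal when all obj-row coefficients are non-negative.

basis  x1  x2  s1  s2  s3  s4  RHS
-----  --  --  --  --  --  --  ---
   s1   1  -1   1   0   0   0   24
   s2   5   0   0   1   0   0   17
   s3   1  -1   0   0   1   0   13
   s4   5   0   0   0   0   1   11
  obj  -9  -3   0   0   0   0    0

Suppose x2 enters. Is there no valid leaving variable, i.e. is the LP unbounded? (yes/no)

yes

Every constraint-row entry in column x2 is ≤ 0, so increasing x2 is unbounded.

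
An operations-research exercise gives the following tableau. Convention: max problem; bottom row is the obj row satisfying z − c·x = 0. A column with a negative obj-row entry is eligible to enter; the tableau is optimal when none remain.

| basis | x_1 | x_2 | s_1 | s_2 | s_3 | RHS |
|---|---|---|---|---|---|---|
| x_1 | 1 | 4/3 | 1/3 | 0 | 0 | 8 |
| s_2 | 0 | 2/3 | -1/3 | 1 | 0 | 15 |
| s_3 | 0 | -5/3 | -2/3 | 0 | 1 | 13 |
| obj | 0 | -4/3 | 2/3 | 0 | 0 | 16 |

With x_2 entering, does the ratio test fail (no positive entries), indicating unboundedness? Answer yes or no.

no

Column x_2 has positive entries in row(s) 1, 2, so the ratio test bounds it — not unbounded.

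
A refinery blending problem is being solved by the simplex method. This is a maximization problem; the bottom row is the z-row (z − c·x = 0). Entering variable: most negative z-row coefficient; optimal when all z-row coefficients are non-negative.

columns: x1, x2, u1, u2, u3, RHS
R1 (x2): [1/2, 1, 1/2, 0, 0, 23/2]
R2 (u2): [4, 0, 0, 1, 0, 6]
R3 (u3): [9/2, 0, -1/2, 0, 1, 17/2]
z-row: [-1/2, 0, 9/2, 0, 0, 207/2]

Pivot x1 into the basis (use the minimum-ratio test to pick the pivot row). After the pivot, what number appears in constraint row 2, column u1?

0

Ratio test on column x1 — row 1: (23/2)/(1/2) = 23; row 2: 6/4 = 3/2; row 3: (17/2)/(9/2) = 17/9. Minimum is 3/2 at row 2 (u2 leaves); pivot element 4.
Divide row 2 by 4; eliminate column x1 from the other rows.
In the new row 2, the u1 entry is the old entry divided by the pivot: 0/4 = 0.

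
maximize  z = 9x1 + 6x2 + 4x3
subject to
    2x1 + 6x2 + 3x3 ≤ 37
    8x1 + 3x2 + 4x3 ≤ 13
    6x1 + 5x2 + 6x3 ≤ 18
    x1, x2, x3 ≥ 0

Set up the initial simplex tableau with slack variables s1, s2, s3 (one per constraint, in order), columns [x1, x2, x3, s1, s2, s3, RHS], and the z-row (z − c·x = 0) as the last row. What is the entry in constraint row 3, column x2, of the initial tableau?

5

Constraint 3 has coefficient 5 on x2.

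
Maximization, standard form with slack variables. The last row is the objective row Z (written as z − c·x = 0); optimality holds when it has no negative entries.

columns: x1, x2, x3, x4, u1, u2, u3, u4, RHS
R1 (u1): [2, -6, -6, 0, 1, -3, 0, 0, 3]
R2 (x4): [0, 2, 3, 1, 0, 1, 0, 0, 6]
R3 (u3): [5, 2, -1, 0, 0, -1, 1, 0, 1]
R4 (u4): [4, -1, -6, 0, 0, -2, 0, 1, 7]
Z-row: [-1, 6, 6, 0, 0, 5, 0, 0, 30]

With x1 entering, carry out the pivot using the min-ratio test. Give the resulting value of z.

Ratio test on column x1 — row 1: 3/2 = 3/2; row 2: entry 0 ≤ 0; row 3: 1/5 = 1/5; row 4: 7/4 = 7/4. Minimum is 1/5 at row 3 (u3 leaves); pivot element 5.
Pivot on row 3; the Z-row RHS becomes 30 − (-1)·(1/5) = 151/5.

151/5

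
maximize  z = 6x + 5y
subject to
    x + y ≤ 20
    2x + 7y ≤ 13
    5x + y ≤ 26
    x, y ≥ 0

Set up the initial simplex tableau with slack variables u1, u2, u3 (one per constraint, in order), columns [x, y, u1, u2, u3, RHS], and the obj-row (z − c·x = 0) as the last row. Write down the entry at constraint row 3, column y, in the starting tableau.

1

Constraint 3 has coefficient 1 on y.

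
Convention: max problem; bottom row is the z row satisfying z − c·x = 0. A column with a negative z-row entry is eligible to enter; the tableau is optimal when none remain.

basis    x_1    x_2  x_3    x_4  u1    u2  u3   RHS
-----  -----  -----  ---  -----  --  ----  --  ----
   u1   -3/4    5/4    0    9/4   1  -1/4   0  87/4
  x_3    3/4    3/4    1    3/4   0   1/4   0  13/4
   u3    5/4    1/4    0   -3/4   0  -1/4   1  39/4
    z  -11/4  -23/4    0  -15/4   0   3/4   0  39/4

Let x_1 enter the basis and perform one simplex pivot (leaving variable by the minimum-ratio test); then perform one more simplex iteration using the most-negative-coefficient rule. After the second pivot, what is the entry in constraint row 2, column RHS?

Ratio test on column x_1 — row 1: entry -3/4 ≤ 0; row 2: (13/4)/(3/4) = 13/3; row 3: (39/4)/(5/4) = 39/5. Minimum is 13/3 at row 2 (x_3 leaves); pivot element 3/4.
Divide row 2 by 3/4; eliminate column x_1 from the other rows.
Second iteration: most negative z-row entry is -3 in column x_2, so x_2 enters.
Ratio test on column x_2 — row 1: 25/2 = 25/2; row 2: (13/3)/1 = 13/3; row 3: entry -1 ≤ 0. Minimum is 13/3 at row 2 (x_1 leaves); pivot element 1.
Divide row 2 by 1; eliminate column x_2 from the other rows.
After both pivots, the entry at constraint row 2, column RHS is 13/3.

13/3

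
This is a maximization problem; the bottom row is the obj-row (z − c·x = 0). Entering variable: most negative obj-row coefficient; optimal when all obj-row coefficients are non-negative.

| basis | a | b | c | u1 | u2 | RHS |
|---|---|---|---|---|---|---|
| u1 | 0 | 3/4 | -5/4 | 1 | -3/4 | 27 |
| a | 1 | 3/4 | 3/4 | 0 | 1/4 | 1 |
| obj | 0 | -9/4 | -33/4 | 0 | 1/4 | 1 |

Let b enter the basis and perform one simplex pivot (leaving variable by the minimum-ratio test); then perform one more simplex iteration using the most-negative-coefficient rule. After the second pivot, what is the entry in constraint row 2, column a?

4/3

Ratio test on column b — row 1: 27/(3/4) = 36; row 2: 1/(3/4) = 4/3. Minimum is 4/3 at row 2 (a leaves); pivot element 3/4.
Divide row 2 by 3/4; eliminate column b from the other rows.
Second iteration: most negative obj-row entry is -6 in column c, so c enters.
Ratio test on column c — row 1: entry -2 ≤ 0; row 2: (4/3)/1 = 4/3. Minimum is 4/3 at row 2 (b leaves); pivot element 1.
Divide row 2 by 1; eliminate column c from the other rows.
After both pivots, the entry at constraint row 2, column a is 4/3.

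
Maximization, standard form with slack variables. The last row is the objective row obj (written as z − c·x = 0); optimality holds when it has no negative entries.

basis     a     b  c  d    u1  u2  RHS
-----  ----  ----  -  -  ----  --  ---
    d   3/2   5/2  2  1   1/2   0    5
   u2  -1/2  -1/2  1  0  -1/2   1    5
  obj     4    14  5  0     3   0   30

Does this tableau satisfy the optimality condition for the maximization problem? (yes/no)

yes

Every obj-row coefficient is ≥ 0, so the tableau is optimal.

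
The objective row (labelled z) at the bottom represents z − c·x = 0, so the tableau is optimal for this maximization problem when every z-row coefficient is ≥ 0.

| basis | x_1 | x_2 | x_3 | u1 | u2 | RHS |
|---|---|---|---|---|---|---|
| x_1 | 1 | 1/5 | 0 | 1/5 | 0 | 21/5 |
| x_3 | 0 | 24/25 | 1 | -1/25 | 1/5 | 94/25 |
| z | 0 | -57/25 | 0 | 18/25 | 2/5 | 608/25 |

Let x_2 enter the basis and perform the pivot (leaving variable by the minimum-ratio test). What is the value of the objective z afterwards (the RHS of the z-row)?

133/4

Ratio test on column x_2 — row 1: (21/5)/(1/5) = 21; row 2: (94/25)/(24/25) = 47/12. Minimum is 47/12 at row 2 (x_3 leaves); pivot element 24/25.
Pivot on row 2; the z-row RHS becomes 608/25 − (-57/25)·(47/12) = 133/4.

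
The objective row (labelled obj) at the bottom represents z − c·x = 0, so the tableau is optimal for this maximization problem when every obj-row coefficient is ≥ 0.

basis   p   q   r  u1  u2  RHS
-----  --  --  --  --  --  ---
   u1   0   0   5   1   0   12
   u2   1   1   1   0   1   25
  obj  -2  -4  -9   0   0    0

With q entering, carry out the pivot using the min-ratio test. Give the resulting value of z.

Ratio test on column q — row 1: entry 0 ≤ 0; row 2: 25/1 = 25. Minimum is 25 at row 2 (u2 leaves); pivot element 1.
Pivot on row 2; the obj-row RHS becomes 0 − (-4)·25 = 100.

100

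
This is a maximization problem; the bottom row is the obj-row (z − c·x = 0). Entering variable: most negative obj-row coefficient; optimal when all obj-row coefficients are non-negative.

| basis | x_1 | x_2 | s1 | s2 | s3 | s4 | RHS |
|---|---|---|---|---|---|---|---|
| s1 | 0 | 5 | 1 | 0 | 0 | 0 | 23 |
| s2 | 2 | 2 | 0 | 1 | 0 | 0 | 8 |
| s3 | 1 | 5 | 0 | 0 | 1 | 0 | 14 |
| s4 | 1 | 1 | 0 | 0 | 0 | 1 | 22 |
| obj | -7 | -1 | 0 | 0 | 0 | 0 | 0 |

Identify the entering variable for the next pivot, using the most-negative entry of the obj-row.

x_1

Negative obj-row entries: x_1: -7, x_2: -1.
The most negative is -7 in column x_1, so x_1 enters.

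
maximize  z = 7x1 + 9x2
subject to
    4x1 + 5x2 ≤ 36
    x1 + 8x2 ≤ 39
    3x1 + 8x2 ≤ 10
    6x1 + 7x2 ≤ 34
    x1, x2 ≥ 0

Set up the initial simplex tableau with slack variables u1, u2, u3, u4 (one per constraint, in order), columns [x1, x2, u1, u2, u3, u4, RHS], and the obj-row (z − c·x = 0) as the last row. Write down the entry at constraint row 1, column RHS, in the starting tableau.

36

The RHS of constraint 1 is b_1 = 36.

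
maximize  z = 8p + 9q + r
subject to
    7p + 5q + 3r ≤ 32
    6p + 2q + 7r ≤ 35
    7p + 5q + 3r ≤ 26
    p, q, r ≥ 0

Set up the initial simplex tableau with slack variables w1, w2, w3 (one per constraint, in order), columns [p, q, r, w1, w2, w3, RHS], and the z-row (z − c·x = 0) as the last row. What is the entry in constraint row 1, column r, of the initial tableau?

Constraint 1 has coefficient 3 on r.

3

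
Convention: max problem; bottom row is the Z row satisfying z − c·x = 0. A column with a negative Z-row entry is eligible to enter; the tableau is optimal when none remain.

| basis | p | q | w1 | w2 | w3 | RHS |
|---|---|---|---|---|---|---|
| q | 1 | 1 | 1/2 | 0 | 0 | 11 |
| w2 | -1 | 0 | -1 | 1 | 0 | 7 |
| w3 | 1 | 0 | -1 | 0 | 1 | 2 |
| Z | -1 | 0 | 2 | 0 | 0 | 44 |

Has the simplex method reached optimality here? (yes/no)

no

The Z-row has a negative entry -1 in column p, so it is not optimal.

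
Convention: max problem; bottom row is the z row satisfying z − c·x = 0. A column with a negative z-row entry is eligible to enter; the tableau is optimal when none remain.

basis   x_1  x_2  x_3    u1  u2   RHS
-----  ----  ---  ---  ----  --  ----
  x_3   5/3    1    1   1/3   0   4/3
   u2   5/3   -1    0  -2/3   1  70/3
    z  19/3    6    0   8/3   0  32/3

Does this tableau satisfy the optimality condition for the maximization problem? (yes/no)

yes

Every z-row coefficient is ≥ 0, so the tableau is optimal.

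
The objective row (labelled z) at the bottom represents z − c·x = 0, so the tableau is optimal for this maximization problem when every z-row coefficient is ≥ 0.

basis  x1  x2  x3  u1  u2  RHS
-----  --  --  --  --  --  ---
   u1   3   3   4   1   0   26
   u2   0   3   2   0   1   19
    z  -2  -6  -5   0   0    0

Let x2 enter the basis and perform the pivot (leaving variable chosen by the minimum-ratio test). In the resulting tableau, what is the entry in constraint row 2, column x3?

2/3

Ratio test on column x2 — row 1: 26/3 = 26/3; row 2: 19/3 = 19/3. Minimum is 19/3 at row 2 (u2 leaves); pivot element 3.
Divide row 2 by 3; eliminate column x2 from the other rows.
In the new row 2, the x3 entry is the old entry divided by the pivot: 2/3 = 2/3.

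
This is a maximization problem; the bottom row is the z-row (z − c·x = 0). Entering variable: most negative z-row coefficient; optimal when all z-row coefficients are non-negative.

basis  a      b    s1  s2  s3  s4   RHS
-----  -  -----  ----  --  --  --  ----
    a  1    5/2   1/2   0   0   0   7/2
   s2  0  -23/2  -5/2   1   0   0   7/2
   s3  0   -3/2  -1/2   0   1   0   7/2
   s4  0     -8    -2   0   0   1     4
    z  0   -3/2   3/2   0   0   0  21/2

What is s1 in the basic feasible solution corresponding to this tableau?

0

s1 is not in the basis, so in the current basic feasible solution s1 = 0.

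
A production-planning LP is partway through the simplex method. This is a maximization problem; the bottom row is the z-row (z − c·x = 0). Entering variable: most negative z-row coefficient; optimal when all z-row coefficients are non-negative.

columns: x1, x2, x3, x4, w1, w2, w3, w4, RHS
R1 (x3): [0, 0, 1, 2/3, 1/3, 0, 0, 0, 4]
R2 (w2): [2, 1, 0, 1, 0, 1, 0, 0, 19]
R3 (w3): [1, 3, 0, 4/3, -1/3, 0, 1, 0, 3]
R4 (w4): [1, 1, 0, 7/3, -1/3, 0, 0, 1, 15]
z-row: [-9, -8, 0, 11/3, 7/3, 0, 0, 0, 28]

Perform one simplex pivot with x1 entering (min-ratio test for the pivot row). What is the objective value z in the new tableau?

Ratio test on column x1 — row 1: entry 0 ≤ 0; row 2: 19/2 = 19/2; row 3: 3/1 = 3; row 4: 15/1 = 15. Minimum is 3 at row 3 (w3 leaves); pivot element 1.
Pivot on row 3; the z-row RHS becomes 28 − (-9)·3 = 55.

55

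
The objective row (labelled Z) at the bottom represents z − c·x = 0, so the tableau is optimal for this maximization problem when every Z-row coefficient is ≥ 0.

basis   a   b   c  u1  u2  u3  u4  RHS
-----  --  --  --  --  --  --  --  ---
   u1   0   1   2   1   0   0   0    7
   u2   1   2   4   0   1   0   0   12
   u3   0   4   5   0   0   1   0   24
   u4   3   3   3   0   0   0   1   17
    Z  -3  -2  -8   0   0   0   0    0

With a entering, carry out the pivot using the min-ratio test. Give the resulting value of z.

Ratio test on column a — row 1: entry 0 ≤ 0; row 2: 12/1 = 12; row 3: entry 0 ≤ 0; row 4: 17/3 = 17/3. Minimum is 17/3 at row 4 (u4 leaves); pivot element 3.
Pivot on row 4; the Z-row RHS becomes 0 − (-3)·(17/3) = 17.

17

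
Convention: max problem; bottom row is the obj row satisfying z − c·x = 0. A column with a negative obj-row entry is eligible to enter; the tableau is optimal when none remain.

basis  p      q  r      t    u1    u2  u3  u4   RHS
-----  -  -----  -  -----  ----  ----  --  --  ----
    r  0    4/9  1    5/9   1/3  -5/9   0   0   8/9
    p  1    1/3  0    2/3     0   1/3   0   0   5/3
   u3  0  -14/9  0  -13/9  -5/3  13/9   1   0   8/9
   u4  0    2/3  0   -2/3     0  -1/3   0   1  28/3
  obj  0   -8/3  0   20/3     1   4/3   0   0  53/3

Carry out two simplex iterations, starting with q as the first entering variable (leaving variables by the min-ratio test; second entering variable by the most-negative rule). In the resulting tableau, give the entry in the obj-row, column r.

4

Ratio test on column q — row 1: (8/9)/(4/9) = 2; row 2: (5/3)/(1/3) = 5; row 3: entry -14/9 ≤ 0; row 4: (28/3)/(2/3) = 14. Minimum is 2 at row 1 (r leaves); pivot element 4/9.
Divide row 1 by 4/9; eliminate column q from the other rows.
Second iteration: most negative obj-row entry is -2 in column u2, so u2 enters.
Ratio test on column u2 — row 1: entry -5/4 ≤ 0; row 2: 1/(3/4) = 4/3; row 3: entry -1/2 ≤ 0; row 4: 8/(1/2) = 16. Minimum is 4/3 at row 2 (p leaves); pivot element 3/4.
Divide row 2 by 3/4; eliminate column u2 from the other rows.
After both pivots, the entry at the obj-row, column r is 4.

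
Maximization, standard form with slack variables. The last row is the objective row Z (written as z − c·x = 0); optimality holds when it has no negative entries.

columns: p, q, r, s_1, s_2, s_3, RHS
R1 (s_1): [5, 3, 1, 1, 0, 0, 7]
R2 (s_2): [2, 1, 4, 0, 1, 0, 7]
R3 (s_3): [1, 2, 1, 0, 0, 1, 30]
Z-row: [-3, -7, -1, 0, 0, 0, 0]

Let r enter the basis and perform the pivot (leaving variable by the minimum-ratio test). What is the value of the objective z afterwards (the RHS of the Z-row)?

7/4

Ratio test on column r — row 1: 7/1 = 7; row 2: 7/4 = 7/4; row 3: 30/1 = 30. Minimum is 7/4 at row 2 (s_2 leaves); pivot element 4.
Pivot on row 2; the Z-row RHS becomes 0 − (-1)·(7/4) = 7/4.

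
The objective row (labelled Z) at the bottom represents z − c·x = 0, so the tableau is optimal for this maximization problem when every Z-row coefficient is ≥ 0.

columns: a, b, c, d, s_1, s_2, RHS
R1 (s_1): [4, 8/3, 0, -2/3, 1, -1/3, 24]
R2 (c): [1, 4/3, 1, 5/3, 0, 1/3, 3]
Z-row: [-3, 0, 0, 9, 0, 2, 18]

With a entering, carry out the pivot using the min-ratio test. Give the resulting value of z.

Ratio test on column a — row 1: 24/4 = 6; row 2: 3/1 = 3. Minimum is 3 at row 2 (c leaves); pivot element 1.
Pivot on row 2; the Z-row RHS becomes 18 − (-3)·3 = 27.

27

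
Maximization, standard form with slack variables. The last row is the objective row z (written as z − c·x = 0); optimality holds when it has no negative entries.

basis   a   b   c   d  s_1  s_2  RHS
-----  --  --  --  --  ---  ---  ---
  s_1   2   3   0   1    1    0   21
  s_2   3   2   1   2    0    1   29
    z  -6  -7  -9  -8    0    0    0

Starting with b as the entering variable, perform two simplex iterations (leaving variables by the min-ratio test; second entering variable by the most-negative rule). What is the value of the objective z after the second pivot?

184

Ratio test on column b — row 1: 21/3 = 7; row 2: 29/2 = 29/2. Minimum is 7 at row 1 (s_1 leaves); pivot element 3.
Pivot on row 1; the z-row RHS becomes 0 − (-7)·7 = 49.
Next entering variable (most negative z-row entry -9): c.
Ratio test on column c — row 1: entry 0 ≤ 0; row 2: 15/1 = 15. Minimum is 15 at row 2 (s_2 leaves); pivot element 1.
After the second pivot the z-row RHS is 49 − (-9)·15 = 184.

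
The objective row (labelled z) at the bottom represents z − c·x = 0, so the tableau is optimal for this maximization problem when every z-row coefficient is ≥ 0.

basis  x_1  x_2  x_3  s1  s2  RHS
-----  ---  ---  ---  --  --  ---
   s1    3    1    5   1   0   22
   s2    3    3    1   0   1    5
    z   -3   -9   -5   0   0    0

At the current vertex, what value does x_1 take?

x_1 is not in the basis, so in the current basic feasible solution x_1 = 0.

0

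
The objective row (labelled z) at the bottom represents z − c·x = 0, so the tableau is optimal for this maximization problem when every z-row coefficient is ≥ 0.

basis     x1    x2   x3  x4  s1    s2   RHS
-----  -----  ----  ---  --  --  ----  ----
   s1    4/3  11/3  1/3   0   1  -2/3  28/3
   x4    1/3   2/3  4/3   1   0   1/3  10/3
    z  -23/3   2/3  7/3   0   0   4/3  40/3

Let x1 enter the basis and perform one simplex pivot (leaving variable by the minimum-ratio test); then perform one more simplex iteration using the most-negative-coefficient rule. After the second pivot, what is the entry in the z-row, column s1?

Ratio test on column x1 — row 1: (28/3)/(4/3) = 7; row 2: (10/3)/(1/3) = 10. Minimum is 7 at row 1 (s1 leaves); pivot element 4/3.
Divide row 1 by 4/3; eliminate column x1 from the other rows.
Second iteration: most negative z-row entry is -5/2 in column s2, so s2 enters.
Ratio test on column s2 — row 1: entry -1/2 ≤ 0; row 2: 1/(1/2) = 2. Minimum is 2 at row 2 (x4 leaves); pivot element 1/2.
Divide row 2 by 1/2; eliminate column s2 from the other rows.
After both pivots, the entry at the z-row, column s1 is 9/2.

9/2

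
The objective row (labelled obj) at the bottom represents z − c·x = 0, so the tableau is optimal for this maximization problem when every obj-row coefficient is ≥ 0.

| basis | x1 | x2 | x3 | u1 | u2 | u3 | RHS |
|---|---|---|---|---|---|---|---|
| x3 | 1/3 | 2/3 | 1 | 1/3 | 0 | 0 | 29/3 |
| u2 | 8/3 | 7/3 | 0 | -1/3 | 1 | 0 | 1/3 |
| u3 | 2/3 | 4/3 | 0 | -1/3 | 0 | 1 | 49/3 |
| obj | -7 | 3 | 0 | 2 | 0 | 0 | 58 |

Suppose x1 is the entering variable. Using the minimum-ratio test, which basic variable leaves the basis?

u2

Column x1 entries and ratios — x3: (29/3)/(1/3) = 29; u2: (1/3)/(8/3) = 1/8; u3: (49/3)/(2/3) = 49/2.
Smallest ratio is 1/8 in the row of u2, so u2 leaves.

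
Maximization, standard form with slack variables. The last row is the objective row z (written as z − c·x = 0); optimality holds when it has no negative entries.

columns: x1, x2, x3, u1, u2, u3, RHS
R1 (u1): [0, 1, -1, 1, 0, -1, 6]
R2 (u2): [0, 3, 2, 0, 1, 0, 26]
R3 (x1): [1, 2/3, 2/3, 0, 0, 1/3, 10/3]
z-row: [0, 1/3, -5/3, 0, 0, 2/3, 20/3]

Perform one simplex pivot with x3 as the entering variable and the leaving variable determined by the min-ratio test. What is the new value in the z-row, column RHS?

15

Ratio test on column x3 — row 1: entry -1 ≤ 0; row 2: 26/2 = 13; row 3: (10/3)/(2/3) = 5. Minimum is 5 at row 3 (x1 leaves); pivot element 2/3.
Divide row 3 by 2/3; eliminate column x3 from the other rows.
z-row update in column RHS: 20/3 − (-5/3)·5 = 15.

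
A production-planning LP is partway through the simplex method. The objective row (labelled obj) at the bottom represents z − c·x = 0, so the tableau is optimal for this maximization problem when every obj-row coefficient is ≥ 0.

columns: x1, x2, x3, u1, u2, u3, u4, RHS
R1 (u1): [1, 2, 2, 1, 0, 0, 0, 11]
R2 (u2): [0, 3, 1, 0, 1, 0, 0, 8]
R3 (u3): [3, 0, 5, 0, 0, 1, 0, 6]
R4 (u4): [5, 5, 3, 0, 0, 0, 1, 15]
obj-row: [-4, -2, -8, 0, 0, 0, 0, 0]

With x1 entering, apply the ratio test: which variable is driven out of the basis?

Column x1 entries and ratios — u1: 11/1 = 11; u2: 0 ≤ 0, skip; u3: 6/3 = 2; u4: 15/5 = 3.
Smallest ratio is 2 in the row of u3, so u3 leaves.

u3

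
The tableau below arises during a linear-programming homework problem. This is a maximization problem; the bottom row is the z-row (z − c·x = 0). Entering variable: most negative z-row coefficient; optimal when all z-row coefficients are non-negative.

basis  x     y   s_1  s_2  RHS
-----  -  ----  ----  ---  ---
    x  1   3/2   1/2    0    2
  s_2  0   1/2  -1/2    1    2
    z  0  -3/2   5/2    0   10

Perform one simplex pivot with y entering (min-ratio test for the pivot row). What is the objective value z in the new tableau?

12

Ratio test on column y — row 1: 2/(3/2) = 4/3; row 2: 2/(1/2) = 4. Minimum is 4/3 at row 1 (x leaves); pivot element 3/2.
Pivot on row 1; the z-row RHS becomes 10 − (-3/2)·(4/3) = 12.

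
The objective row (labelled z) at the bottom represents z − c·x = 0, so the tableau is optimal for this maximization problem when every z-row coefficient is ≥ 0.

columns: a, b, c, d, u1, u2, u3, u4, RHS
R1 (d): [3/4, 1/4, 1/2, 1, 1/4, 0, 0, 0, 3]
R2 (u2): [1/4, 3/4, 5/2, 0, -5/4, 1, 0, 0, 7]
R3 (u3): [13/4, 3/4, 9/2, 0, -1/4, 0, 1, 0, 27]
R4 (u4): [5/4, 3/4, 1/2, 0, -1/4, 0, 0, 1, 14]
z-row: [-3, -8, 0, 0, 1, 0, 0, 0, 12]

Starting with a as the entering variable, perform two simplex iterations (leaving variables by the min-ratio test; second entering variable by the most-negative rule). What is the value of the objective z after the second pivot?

87

Ratio test on column a — row 1: 3/(3/4) = 4; row 2: 7/(1/4) = 28; row 3: 27/(13/4) = 108/13; row 4: 14/(5/4) = 56/5. Minimum is 4 at row 1 (d leaves); pivot element 3/4.
Pivot on row 1; the z-row RHS becomes 12 − (-3)·4 = 24.
Next entering variable (most negative z-row entry -7): b.
Ratio test on column b — row 1: 4/(1/3) = 12; row 2: 6/(2/3) = 9; row 3: entry -1/3 ≤ 0; row 4: 9/(1/3) = 27. Minimum is 9 at row 2 (u2 leaves); pivot element 2/3.
After the second pivot the z-row RHS is 24 − (-7)·9 = 87.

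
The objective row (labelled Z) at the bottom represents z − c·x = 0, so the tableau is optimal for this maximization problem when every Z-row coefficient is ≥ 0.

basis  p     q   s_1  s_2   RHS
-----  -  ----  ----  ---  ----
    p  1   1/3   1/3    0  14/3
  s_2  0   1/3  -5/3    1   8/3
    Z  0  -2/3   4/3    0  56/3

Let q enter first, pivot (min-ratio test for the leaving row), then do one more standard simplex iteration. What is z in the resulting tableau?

Ratio test on column q — row 1: (14/3)/(1/3) = 14; row 2: (8/3)/(1/3) = 8. Minimum is 8 at row 2 (s_2 leaves); pivot element 1/3.
Pivot on row 2; the Z-row RHS becomes 56/3 − (-2/3)·8 = 24.
Next entering variable (most negative Z-row entry -2): s_1.
Ratio test on column s_1 — row 1: 2/2 = 1; row 2: entry -5 ≤ 0. Minimum is 1 at row 1 (p leaves); pivot element 2.
After the second pivot the Z-row RHS is 24 − (-2)·1 = 26.

26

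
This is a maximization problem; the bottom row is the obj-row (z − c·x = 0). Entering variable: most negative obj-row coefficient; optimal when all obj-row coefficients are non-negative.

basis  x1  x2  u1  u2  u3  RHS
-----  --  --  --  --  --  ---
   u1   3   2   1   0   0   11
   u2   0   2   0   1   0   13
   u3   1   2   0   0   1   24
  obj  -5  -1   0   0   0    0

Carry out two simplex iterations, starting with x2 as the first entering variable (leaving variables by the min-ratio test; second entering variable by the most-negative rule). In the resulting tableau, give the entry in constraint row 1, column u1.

1/3

Ratio test on column x2 — row 1: 11/2 = 11/2; row 2: 13/2 = 13/2; row 3: 24/2 = 12. Minimum is 11/2 at row 1 (u1 leaves); pivot element 2.
Divide row 1 by 2; eliminate column x2 from the other rows.
Second iteration: most negative obj-row entry is -7/2 in column x1, so x1 enters.
Ratio test on column x1 — row 1: (11/2)/(3/2) = 11/3; row 2: entry -3 ≤ 0; row 3: entry -2 ≤ 0. Minimum is 11/3 at row 1 (x2 leaves); pivot element 3/2.
Divide row 1 by 3/2; eliminate column x1 from the other rows.
After both pivots, the entry at constraint row 1, column u1 is 1/3.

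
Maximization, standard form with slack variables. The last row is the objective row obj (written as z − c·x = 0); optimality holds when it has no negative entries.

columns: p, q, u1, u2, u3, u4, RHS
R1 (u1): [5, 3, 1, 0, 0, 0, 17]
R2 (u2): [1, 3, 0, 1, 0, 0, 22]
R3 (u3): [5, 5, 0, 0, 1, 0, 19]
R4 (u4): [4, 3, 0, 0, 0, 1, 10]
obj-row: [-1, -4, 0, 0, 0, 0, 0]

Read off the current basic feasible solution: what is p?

p is not in the basis, so in the current basic feasible solution p = 0.

0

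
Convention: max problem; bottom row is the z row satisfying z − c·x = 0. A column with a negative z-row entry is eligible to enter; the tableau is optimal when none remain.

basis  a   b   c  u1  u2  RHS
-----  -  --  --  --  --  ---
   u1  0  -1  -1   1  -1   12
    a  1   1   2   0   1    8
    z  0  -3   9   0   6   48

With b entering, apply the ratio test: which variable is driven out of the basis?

Column b entries and ratios — u1: -1 ≤ 0, skip; a: 8/1 = 8.
Smallest ratio is 8 in the row of a, so a leaves.

a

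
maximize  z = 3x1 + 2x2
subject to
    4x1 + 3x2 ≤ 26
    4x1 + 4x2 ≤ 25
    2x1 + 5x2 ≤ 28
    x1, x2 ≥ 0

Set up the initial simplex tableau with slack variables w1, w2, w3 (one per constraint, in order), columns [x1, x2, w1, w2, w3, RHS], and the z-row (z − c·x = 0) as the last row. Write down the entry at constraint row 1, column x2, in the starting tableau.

Constraint 1 has coefficient 3 on x2.

3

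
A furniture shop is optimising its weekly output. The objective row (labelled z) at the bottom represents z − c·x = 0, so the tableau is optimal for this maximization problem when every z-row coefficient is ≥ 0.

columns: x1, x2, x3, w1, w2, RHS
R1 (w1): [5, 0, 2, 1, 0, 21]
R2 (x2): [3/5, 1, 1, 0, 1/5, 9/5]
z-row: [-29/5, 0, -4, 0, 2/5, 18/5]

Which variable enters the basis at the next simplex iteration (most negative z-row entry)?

Negative z-row entries: x1: -29/5, x3: -4.
The most negative is -29/5 in column x1, so x1 enters.

x1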